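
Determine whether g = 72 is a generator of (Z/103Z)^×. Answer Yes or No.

No

φ(103) = 103 − 1 = 102 = 2 · 3 · 17.
An element g generates (Z/103Z)^× iff g^(102/q) ≢ 1 (mod 103) for each prime q ∈ {2, 3, 17}.
72^51 ≡ 1 (mod 103)  [q = 2: ≡ 1 ✗]
72^34 ≡ 1 (mod 103)  [q = 3: ≡ 1 ✗]
72^6 ≡ 61 (mod 103)  [q = 17: ≢ 1 ✓]
72^51 ≡ 1 shows ord(72) | 51, strictly less than φ(103); not a primitive root.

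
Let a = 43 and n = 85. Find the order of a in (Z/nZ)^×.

8

ord(43) | φ(85) = φ(5·17) = (5−1)·(17−1) = 4·16 = 64 = 2^6.
Divisors of 64: 1, 2, 4, 8, 16, 32, 64.
Test each divisor d:
43^1 ≡ 43
43^2 ≡ 64
43^4 ≡ 16
43^8 ≡ 1
Hence ord(43) = 8.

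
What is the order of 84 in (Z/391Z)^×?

22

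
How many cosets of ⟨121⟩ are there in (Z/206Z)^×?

2

Since 121 ∈ (Z/206Z)^×, its order divides φ(206) = φ(2)·φ(103) = 1·102 = 102 = 2 · 3 · 17.
Divisors of 102: 1, 2, 3, 6, 17, 34, 51, 102.
Compute 121^d (mod 206) for the divisors d until we hit 1:
121^1 ≡ 121 (mod 206)
121^2 ≡ 15 (mod 206)
121^3 ≡ 167 (mod 206)
121^6 ≡ 79 (mod 206)
121^17 ≡ 159 (mod 206)
121^34 ≡ 149 (mod 206)
121^51 ≡ 1 (mod 206) ✓
So ord_206(121) = 51, hence |⟨121⟩| = 51.
[(Z/206Z)^× : ⟨121⟩] = 102/51 = 2.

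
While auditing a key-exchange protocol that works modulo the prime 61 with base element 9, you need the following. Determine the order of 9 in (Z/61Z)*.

5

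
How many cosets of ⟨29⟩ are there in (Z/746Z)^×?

4

Since 29 ∈ (Z/746Z)^×, its order divides φ(746) = φ(2)·φ(373) = 1·372 = 372 = 2^2 · 3 · 31.
Divisors of 372: 1, 2, 3, 4, 6, 12, 31, 62, 93, 124, 186, 372.
Compute 29^d (mod 746) for the divisors d until we hit 1:
29^1 ≡ 29 (mod 746)
29^2 ≡ 95 (mod 746)
29^3 ≡ 517 (mod 746)
29^4 ≡ 73 (mod 746)
29^6 ≡ 221 (mod 746)
29^12 ≡ 351 (mod 746)
29^31 ≡ 461 (mod 746)
29^62 ≡ 657 (mod 746)
29^93 ≡ 1 (mod 746) ✓
So ord_746(29) = 93, hence |⟨29⟩| = 93.
[(Z/746Z)^× : ⟨29⟩] = 372/93 = 4.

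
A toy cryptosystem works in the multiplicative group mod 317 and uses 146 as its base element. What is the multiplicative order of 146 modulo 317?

316

Since 146 ∈ (Z/317Z)^×, its order divides φ(317) = 317 − 1 = 316 = 2^2 · 79.
Divisors of 316: 1, 2, 4, 79, 158, 316.
Test each divisor d:
146^1 ≡ 146
146^2 ≡ 77
146^4 ≡ 223
146^79 ≡ 114
146^158 ≡ 316
146^316 ≡ 1
Therefore the multiplicative order of 146 modulo 317 is 316.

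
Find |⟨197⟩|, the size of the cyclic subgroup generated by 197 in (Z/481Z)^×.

36

The order of 197 must divide φ(481) = φ(13·37) = (13−1)·(37−1) = 12·36 = 432 = 2^4 · 3^3.
Divisors of 432: 1, 2, 3, 4, 6, 8, 9, 12, 16, 18, 24, 27, 36, 48, 54, 72, 108, 144, 216, 432.
Evaluate successive powers at the divisors of 432:
197^1 ≡ 197
197^2 ≡ 329
197^3 ≡ 359
197^4 ≡ 16
197^6 ≡ 454
197^8 ≡ 256
197^9 ≡ 408
197^12 ≡ 248
197^16 ≡ 120
197^18 ≡ 38
197^24 ≡ 417
197^27 ≡ 112
197^36 ≡ 1
The smallest such exponent is 36, so the order of 197 is 36.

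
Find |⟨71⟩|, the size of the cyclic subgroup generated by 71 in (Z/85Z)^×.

Since 71 ∈ (Z/85Z)^×, its order divides φ(85) = φ(5·17) = (5−1)·(17−1) = 4·16 = 64 = 2^6.
Divisors of 64: 1, 2, 4, 8, 16, 32, 64.
Check 71^d mod 85 for each divisor in increasing order:
71^1 ≡ 71 (mod 85)
71^2 ≡ 26 (mod 85)
71^4 ≡ 81 (mod 85)
71^8 ≡ 16 (mod 85)
71^16 ≡ 1 (mod 85) ✓
The smallest such exponent is 16, so the order of 71 is 16.

16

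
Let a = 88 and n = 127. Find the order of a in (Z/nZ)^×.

By Lagrange's theorem, ord_127(88) divides φ(127) = 127 − 1 = 126 = 2 · 3^2 · 7.
Divisors of 126: 1, 2, 3, 6, 7, 9, 14, 18, 21, 42, 63, 126.
Evaluate successive powers at the divisors of 126:
88^1 ≡ 88
88^2 ≡ 124
88^3 ≡ 117
88^6 ≡ 100
88^7 ≡ 37
88^9 ≡ 16
88^14 ≡ 99
88^18 ≡ 2
88^21 ≡ 107
88^42 ≡ 19
88^63 ≡ 1
Hence ord(88) = 63.

63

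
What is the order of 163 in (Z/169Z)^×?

156

Since 163 ∈ (Z/169Z)^×, its order divides φ(169) = φ(13^2) = 13·(13−1) = 156 = 2^2 · 3 · 13.
Divisors of 156: 1, 2, 3, 4, 6, 12, 13, 26, 39, 52, 78, 156.
Test each divisor d:
163^1 ≡ 163 (mod 169)
163^2 ≡ 36 (mod 169)
163^3 ≡ 122 (mod 169)
163^4 ≡ 113 (mod 169)
163^6 ≡ 12 (mod 169)
163^12 ≡ 144 (mod 169)
163^13 ≡ 150 (mod 169)
163^26 ≡ 23 (mod 169)
163^39 ≡ 70 (mod 169)
163^52 ≡ 22 (mod 169)
163^78 ≡ 168 (mod 169)
163^156 ≡ 1 (mod 169) ✓
Therefore the multiplicative order of 163 modulo 169 is 156.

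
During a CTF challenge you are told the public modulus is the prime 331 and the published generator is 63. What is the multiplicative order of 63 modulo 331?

330

ord(63) | φ(331) = 331 − 1 = 330 = 2 · 3 · 5 · 11.
Divisors of 330: 1, 2, 3, 5, 6, 10, 11, 15, 22, 30, 33, 55, 66, 110, 165, 330.
Evaluate successive powers at the divisors of 330:
63^1 ≡ 63 (mod 331)
63^2 ≡ 328 (mod 331)
63^3 ≡ 142 (mod 331)
63^5 ≡ 236 (mod 331)
63^6 ≡ 304 (mod 331)
63^10 ≡ 88 (mod 331)
63^11 ≡ 248 (mod 331)
63^15 ≡ 246 (mod 331)
63^22 ≡ 269 (mod 331)
63^30 ≡ 274 (mod 331)
63^33 ≡ 181 (mod 331)
63^55 ≡ 32 (mod 331)
63^66 ≡ 323 (mod 331)
63^110 ≡ 31 (mod 331)
63^165 ≡ 330 (mod 331)
63^330 ≡ 1 (mod 331) ✓
Hence ord(63) = 330.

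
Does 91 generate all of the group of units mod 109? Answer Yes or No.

Yes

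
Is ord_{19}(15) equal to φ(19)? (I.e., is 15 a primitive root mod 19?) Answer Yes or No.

Yes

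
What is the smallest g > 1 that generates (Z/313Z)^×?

10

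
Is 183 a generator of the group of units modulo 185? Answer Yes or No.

185 = 5 · 37 is a product of two distinct odd primes, so (Z/185Z)^× ≅ (Z/5Z)^× × (Z/37Z)^× is not cyclic.
No primitive root modulo 185 exists; in particular 183 is not one.

No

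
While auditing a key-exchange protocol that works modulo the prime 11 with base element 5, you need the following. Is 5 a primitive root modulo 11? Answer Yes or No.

φ(11) = 11 − 1 = 10 = 2 · 5.
5 is a primitive root mod 11 iff 5^(φ(11)/q) ≢ 1 for every prime q | φ(11), i.e. q ∈ {2, 5}.
5^5 ≡ 1 (mod 11)  [q = 2: ≡ 1 ✗]
5^2 ≡ 3 (mod 11)  [q = 5: ≢ 1 ✓]
The check at q = 2 fails, so 5 generates a proper subgroup.

No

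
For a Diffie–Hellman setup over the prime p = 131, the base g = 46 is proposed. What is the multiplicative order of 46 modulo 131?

Since 46 ∈ (Z/131Z)^×, its order divides φ(131) = 131 − 1 = 130 = 2 · 5 · 13.
Divisors of 130: 1, 2, 5, 10, 13, 26, 65, 130.
Evaluate successive powers at the divisors of 130:
46^1 ≡ 46 (mod 131)
46^2 ≡ 20 (mod 131)
46^5 ≡ 60 (mod 131)
46^10 ≡ 63 (mod 131)
46^13 ≡ 58 (mod 131)
46^26 ≡ 89 (mod 131)
46^65 ≡ 1 (mod 131) ✓
Hence ord(46) = 65.

65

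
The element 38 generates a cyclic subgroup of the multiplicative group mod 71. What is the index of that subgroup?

ord(38) | φ(71) = 71 − 1 = 70 = 2 · 5 · 7.
Divisors of 70: 1, 2, 5, 7, 10, 14, 35, 70.
Evaluate successive powers at the divisors of 70:
38^1 ≡ 38 (mod 71)
38^2 ≡ 24 (mod 71)
38^5 ≡ 20 (mod 71)
38^7 ≡ 54 (mod 71)
38^10 ≡ 45 (mod 71)
38^14 ≡ 5 (mod 71)
38^35 ≡ 1 (mod 71) ✓
Thus |⟨38⟩| = ord(38) = 35.
[(Z/71Z)^× : ⟨38⟩] = 70/35 = 2.

2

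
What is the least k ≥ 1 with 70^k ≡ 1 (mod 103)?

The order of 70 must divide φ(103) = 103 − 1 = 102 = 2 · 3 · 17.
Divisors of 102: 1, 2, 3, 6, 17, 34, 51, 102.
Compute 70^d (mod 103) for the divisors d until we hit 1:
70^1 ≡ 70 (mod 103)
70^2 ≡ 59 (mod 103)
70^3 ≡ 10 (mod 103)
70^6 ≡ 100 (mod 103)
70^17 ≡ 57 (mod 103)
70^34 ≡ 56 (mod 103)
70^51 ≡ 102 (mod 103)
70^102 ≡ 1 (mod 103) ✓
Therefore the multiplicative order of 70 modulo 103 is 102.

102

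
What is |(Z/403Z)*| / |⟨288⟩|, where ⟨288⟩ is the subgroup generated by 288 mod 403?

Since 288 ∈ (Z/403Z)^×, its order divides φ(403) = φ(13·31) = (13−1)·(31−1) = 12·30 = 360 = 2^3 · 3^2 · 5.
Divisors of 360: 1, 2, 3, 4, 5, 6, 8, 9, 10, 12, 15, 18, 20, 24, 30, 36, 40, 45, 60, 72, 90, 120, 180, 360.
Check 288^d mod 403 for each divisor in increasing order:
288^1 ≡ 288 (mod 403)
288^2 ≡ 329 (mod 403)
288^3 ≡ 47 (mod 403)
288^4 ≡ 237 (mod 403)
288^5 ≡ 149 (mod 403)
288^6 ≡ 194 (mod 403)
288^8 ≡ 152 (mod 403)
288^9 ≡ 252 (mod 403)
288^10 ≡ 36 (mod 403)
288^12 ≡ 157 (mod 403)
288^15 ≡ 125 (mod 403)
288^18 ≡ 233 (mod 403)
288^20 ≡ 87 (mod 403)
288^24 ≡ 66 (mod 403)
288^30 ≡ 311 (mod 403)
288^36 ≡ 287 (mod 403)
288^40 ≡ 315 (mod 403)
288^45 ≡ 187 (mod 403)
288^60 ≡ 1 (mod 403) ✓
The order of 288 is 60, so the subgroup it generates has 60 elements.
[(Z/403Z)^× : ⟨288⟩] = 360/60 = 6.

6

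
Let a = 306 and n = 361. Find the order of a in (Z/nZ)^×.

342

By Lagrange's theorem, ord_361(306) divides φ(361) = φ(19^2) = 19·(19−1) = 342 = 2 · 3^2 · 19.
Divisors of 342: 1, 2, 3, 6, 9, 18, 19, 38, 57, 114, 171, 342.
Compute 306^d (mod 361) for the divisors d until we hit 1:
306^1 ≡ 306 (mod 361)
306^2 ≡ 137 (mod 361)
306^3 ≡ 46 (mod 361)
306^6 ≡ 311 (mod 361)
306^9 ≡ 227 (mod 361)
306^18 ≡ 267 (mod 361)
306^19 ≡ 116 (mod 361)
306^38 ≡ 99 (mod 361)
306^57 ≡ 293 (mod 361)
306^114 ≡ 292 (mod 361)
306^171 ≡ 360 (mod 361)
306^342 ≡ 1 (mod 361) ✓
Hence ord(306) = 342.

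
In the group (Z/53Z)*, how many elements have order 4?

φ(53) = 53 − 1 = 52 = 2^2 · 13.
(Z/53Z)^× is cyclic (|G| = 52); a cyclic group of order m has exactly φ(d) elements of each order d | m, and none otherwise.
4 = 2^2 divides 52, and φ(4) = 2.

2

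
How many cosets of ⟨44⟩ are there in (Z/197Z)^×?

1

ord(44) | φ(197) = 197 − 1 = 196 = 2^2 · 7^2.
Divisors of 196: 1, 2, 4, 7, 14, 28, 49, 98, 196.
Test each divisor d:
44^1 ≡ 44 (mod 197)
44^2 ≡ 163 (mod 197)
44^4 ≡ 171 (mod 197)
44^7 ≡ 87 (mod 197)
44^14 ≡ 83 (mod 197)
44^28 ≡ 191 (mod 197)
44^49 ≡ 14 (mod 197)
44^98 ≡ 196 (mod 197)
44^196 ≡ 1 (mod 197) ✓
The order of 44 is 196, so the subgroup it generates has 196 elements.
The index is φ(197) / ord(44) = 196 / 196 = 1.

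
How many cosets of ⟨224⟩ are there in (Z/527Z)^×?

By Lagrange's theorem, ord_527(224) divides φ(527) = φ(17·31) = (17−1)·(31−1) = 16·30 = 480 = 2^5 · 3 · 5.
Divisors of 480: 1, 2, 3, 4, 5, 6, 8, 10, 12, 15, 16, 20, 24, 30, 32, 40, 48, 60, 80, 96, 120, 160, 240, 480.
Evaluate successive powers at the divisors of 480:
224^1 ≡ 224
224^2 ≡ 111
224^3 ≡ 95
224^4 ≡ 200
224^5 ≡ 5
224^6 ≡ 66
224^8 ≡ 475
224^10 ≡ 25
224^12 ≡ 140
224^15 ≡ 125
224^16 ≡ 69
224^20 ≡ 98
224^24 ≡ 101
224^30 ≡ 342
224^32 ≡ 18
224^40 ≡ 118
224^48 ≡ 188
224^60 ≡ 497
224^80 ≡ 222
224^96 ≡ 35
224^120 ≡ 373
224^160 ≡ 273
224^240 ≡ 1
The order of 224 is 240, so the subgroup it generates has 240 elements.
Index = |(Z/527Z)^×| / |⟨224⟩| = 480 / 240 = 2.

2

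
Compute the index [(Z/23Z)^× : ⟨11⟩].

1

The order of 11 must divide φ(23) = 23 − 1 = 22 = 2 · 11.
Divisors of 22: 1, 2, 11, 22.
Compute 11^d (mod 23) for the divisors d until we hit 1:
11^1 ≡ 11
11^2 ≡ 6
11^11 ≡ 22
11^22 ≡ 1
So ord_23(11) = 22, hence |⟨11⟩| = 22.
Index = |(Z/23Z)^×| / |⟨11⟩| = 22 / 22 = 1.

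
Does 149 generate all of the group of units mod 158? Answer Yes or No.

φ(158) = φ(2)·φ(79) = 1·78 = 78 = 2 · 3 · 13.
An element g generates (Z/158Z)^× iff g^(78/q) ≢ 1 (mod 158) for each prime q ∈ {2, 3, 13}.
149^39 ≡ 157 (mod 158)  [q = 2: ≢ 1 ✓]
149^26 ≡ 55 (mod 158)  [q = 3: ≢ 1 ✓]
149^6 ≡ 87 (mod 158)  [q = 13: ≢ 1 ✓]
None equal 1, so ord_158(149) = 78: 149 is a primitive root.

Yes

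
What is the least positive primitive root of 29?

2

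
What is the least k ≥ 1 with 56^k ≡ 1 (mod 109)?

By Lagrange's theorem, ord_109(56) divides φ(109) = 109 − 1 = 108 = 2^2 · 3^3.
Divisors of 108: 1, 2, 3, 4, 6, 9, 12, 18, 27, 36, 54, 108.
Test each divisor d:
56^1 ≡ 56 (mod 109)
56^2 ≡ 84 (mod 109)
56^3 ≡ 17 (mod 109)
56^4 ≡ 80 (mod 109)
56^6 ≡ 71 (mod 109)
56^9 ≡ 8 (mod 109)
56^12 ≡ 27 (mod 109)
56^18 ≡ 64 (mod 109)
56^27 ≡ 76 (mod 109)
56^36 ≡ 63 (mod 109)
56^54 ≡ 108 (mod 109)
56^108 ≡ 1 (mod 109) ✓
So ord_109(56) = 108.

108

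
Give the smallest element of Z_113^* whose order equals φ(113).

φ(113) = 113 − 1 = 112 = 2^4 · 7.
Test candidates g = 2, 3, … against the prime factors q ∈ {2, 7} of φ(113): g is a generator iff g^(112/q) ≢ 1 for every such q.
g = 2: 2^56 ≡ 1 — hits 1, so not a primitive root.
g = 3: 3^56 ≡ 112; 3^16 ≡ 49 — none is 1, so 3 is a primitive root.
The smallest primitive root modulo 113 is 3.

3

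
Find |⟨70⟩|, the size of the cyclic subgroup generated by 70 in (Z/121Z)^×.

55

Since 70 ∈ (Z/121Z)^×, its order divides φ(121) = φ(11^2) = 11·(11−1) = 110 = 2 · 5 · 11.
Divisors of 110: 1, 2, 5, 10, 11, 22, 55, 110.
Test each divisor d:
70^1 ≡ 70
70^2 ≡ 60
70^5 ≡ 78
70^10 ≡ 34
70^11 ≡ 81
70^22 ≡ 27
70^55 ≡ 1
Hence ord(70) = 55.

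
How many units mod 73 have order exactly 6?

2

φ(73) = 73 − 1 = 72 = 2^3 · 3^2.
(Z/73Z)^× is cyclic (|G| = 72); a cyclic group of order m has exactly φ(d) elements of each order d | m, and none otherwise.
6 = 2 · 3 divides 72, and φ(6) = 2.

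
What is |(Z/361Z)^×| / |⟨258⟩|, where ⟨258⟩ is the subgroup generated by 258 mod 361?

ord(258) | φ(361) = φ(19^2) = 19·(19−1) = 342 = 2 · 3^2 · 19.
Divisors of 342: 1, 2, 3, 6, 9, 18, 19, 38, 57, 114, 171, 342.
Check 258^d mod 361 for each divisor in increasing order:
258^1 ≡ 258 (mod 361)
258^2 ≡ 140 (mod 361)
258^3 ≡ 20 (mod 361)
258^6 ≡ 39 (mod 361)
258^9 ≡ 58 (mod 361)
258^18 ≡ 115 (mod 361)
258^19 ≡ 68 (mod 361)
258^38 ≡ 292 (mod 361)
258^57 ≡ 1 (mod 361) ✓
So ord_361(258) = 57, hence |⟨258⟩| = 57.
[(Z/361Z)^× : ⟨258⟩] = 342/57 = 6.

6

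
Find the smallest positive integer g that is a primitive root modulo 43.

3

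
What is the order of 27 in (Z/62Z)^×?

10

Since 27 ∈ (Z/62Z)^×, its order divides φ(62) = φ(2)·φ(31) = 1·30 = 30 = 2 · 3 · 5.
Divisors of 30: 1, 2, 3, 5, 6, 10, 15, 30.
Compute 27^d (mod 62) for the divisors d until we hit 1:
27^1 ≡ 27 (mod 62)
27^2 ≡ 47 (mod 62)
27^3 ≡ 29 (mod 62)
27^5 ≡ 61 (mod 62)
27^6 ≡ 35 (mod 62)
27^10 ≡ 1 (mod 62) ✓
Hence ord(27) = 10.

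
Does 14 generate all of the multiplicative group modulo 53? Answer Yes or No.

φ(53) = 53 − 1 = 52 = 2^2 · 13.
An element g generates (Z/53Z)^× iff g^(52/q) ≢ 1 (mod 53) for each prime q ∈ {2, 13}.
14^26 ≡ 52 (mod 53)  [q = 2: ≢ 1 ✓]
14^4 ≡ 44 (mod 53)  [q = 13: ≢ 1 ✓]
Every test exponent gives a nontrivial residue, hence 14 generates the full group.

Yes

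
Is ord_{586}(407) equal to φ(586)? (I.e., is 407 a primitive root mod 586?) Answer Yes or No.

φ(586) = φ(2)·φ(293) = 1·292 = 292 = 2^2 · 73.
It suffices to check that the order of 407 is not a proper divisor of 292: compute 407^(292/q) for q ∈ {2, 73}.
407^146 ≡ 585 (mod 586)  [q = 2: ≢ 1 ✓]
407^4 ≡ 561 (mod 586)  [q = 73: ≢ 1 ✓]
All checks pass, so 407 has order 292 and is a primitive root modulo 586.

Yes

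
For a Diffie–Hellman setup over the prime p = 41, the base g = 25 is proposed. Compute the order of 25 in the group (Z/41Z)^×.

ord(25) | φ(41) = 41 − 1 = 40 = 2^3 · 5.
Divisors of 40: 1, 2, 4, 5, 8, 10, 20, 40.
Test each divisor d:
25^1 ≡ 25
25^2 ≡ 10
25^4 ≡ 18
25^5 ≡ 40
25^8 ≡ 37
25^10 ≡ 1
So ord_41(25) = 10.

10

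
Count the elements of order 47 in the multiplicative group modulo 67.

φ(67) = 67 − 1 = 66 = 2 · 3 · 11.
(Z/67Z)^× is cyclic (|G| = 66); a cyclic group of order m has exactly φ(d) elements of each order d | m, and none otherwise.
Here 66 is not a multiple of 47, so there are no elements of order 47.

0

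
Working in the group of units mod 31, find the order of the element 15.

10

The order of 15 must divide φ(31) = 31 − 1 = 30 = 2 · 3 · 5.
Divisors of 30: 1, 2, 3, 5, 6, 10, 15, 30.
Evaluate successive powers at the divisors of 30:
15^1 ≡ 15 (mod 31)
15^2 ≡ 8 (mod 31)
15^3 ≡ 27 (mod 31)
15^5 ≡ 30 (mod 31)
15^6 ≡ 16 (mod 31)
15^10 ≡ 1 (mod 31) ✓
So ord_31(15) = 10.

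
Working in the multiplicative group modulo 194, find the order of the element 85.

The order of 85 must divide φ(194) = φ(2)·φ(97) = 1·96 = 96 = 2^5 · 3.
Divisors of 96: 1, 2, 3, 4, 6, 8, 12, 16, 24, 32, 48, 96.
Evaluate successive powers at the divisors of 96:
85^1 ≡ 85 (mod 194)
85^2 ≡ 47 (mod 194)
85^3 ≡ 115 (mod 194)
85^4 ≡ 75 (mod 194)
85^6 ≡ 33 (mod 194)
85^8 ≡ 193 (mod 194)
85^12 ≡ 119 (mod 194)
85^16 ≡ 1 (mod 194) ✓
So ord_194(85) = 16.

16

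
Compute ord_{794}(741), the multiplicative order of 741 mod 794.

132

ord(741) | φ(794) = φ(2)·φ(397) = 1·396 = 396 = 2^2 · 3^2 · 11.
Divisors of 396: 1, 2, 3, 4, 6, 9, 11, 12, 18, 22, 33, 36, 44, 66, 99, 132, 198, 396.
Check 741^d mod 794 for each divisor in increasing order:
741^1 ≡ 741 (mod 794)
741^2 ≡ 427 (mod 794)
741^3 ≡ 395 (mod 794)
741^4 ≡ 503 (mod 794)
741^6 ≡ 401 (mod 794)
741^9 ≡ 389 (mod 794)
741^11 ≡ 157 (mod 794)
741^12 ≡ 413 (mod 794)
741^18 ≡ 461 (mod 794)
741^22 ≡ 35 (mod 794)
741^33 ≡ 731 (mod 794)
741^36 ≡ 523 (mod 794)
741^44 ≡ 431 (mod 794)
741^66 ≡ 793 (mod 794)
741^99 ≡ 63 (mod 794)
741^132 ≡ 1 (mod 794) ✓
The smallest such exponent is 132, so the order of 741 is 132.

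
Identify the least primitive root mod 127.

3

φ(127) = 127 − 1 = 126 = 2 · 3^2 · 7.
g is a primitive root iff g^(126/q) ≢ 1 (mod 127) for each prime q ∈ {2, 3, 7}.
g = 2: 2^63 ≡ 1 — hits 1, so not a primitive root.
g = 3: 3^63 ≡ 126; 3^42 ≡ 107; 3^18 ≡ 4 — none is 1, so 3 is a primitive root.
So 3 is the smallest generator of (Z/127Z)^×.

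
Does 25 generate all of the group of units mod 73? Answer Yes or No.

φ(73) = 73 − 1 = 72 = 2^3 · 3^2.
It suffices to check that the order of 25 is not a proper divisor of 72: compute 25^(72/q) for q ∈ {2, 3}.
25^36 ≡ 1 (mod 73)  [q = 2: ≡ 1 ✗]
25^24 ≡ 64 (mod 73)  [q = 3: ≢ 1 ✓]
Since 25^36 ≡ 1, the order of 25 divides 36 < 72, so 25 is not a primitive root.

No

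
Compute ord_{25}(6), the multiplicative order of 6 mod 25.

5

By Lagrange's theorem, ord_25(6) divides φ(25) = φ(5^2) = 5·(5−1) = 20 = 2^2 · 5.
Divisors of 20: 1, 2, 4, 5, 10, 20.
Test each divisor d:
6^1 ≡ 6 (mod 25)
6^2 ≡ 11 (mod 25)
6^4 ≡ 21 (mod 25)
6^5 ≡ 1 (mod 25) ✓
The smallest such exponent is 5, so the order of 6 is 5.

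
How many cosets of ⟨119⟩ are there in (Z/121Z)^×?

By Lagrange's theorem, ord_121(119) divides φ(121) = φ(11^2) = 11·(11−1) = 110 = 2 · 5 · 11.
Divisors of 110: 1, 2, 5, 10, 11, 22, 55, 110.
Evaluate successive powers at the divisors of 110:
119^1 ≡ 119 (mod 121)
119^2 ≡ 4 (mod 121)
119^5 ≡ 89 (mod 121)
119^10 ≡ 56 (mod 121)
119^11 ≡ 9 (mod 121)
119^22 ≡ 81 (mod 121)
119^55 ≡ 1 (mod 121) ✓
So ord_121(119) = 55, hence |⟨119⟩| = 55.
Index = |(Z/121Z)^×| / |⟨119⟩| = 110 / 55 = 2.

2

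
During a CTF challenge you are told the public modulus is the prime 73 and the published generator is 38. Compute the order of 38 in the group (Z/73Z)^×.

36

The order of 38 must divide φ(73) = 73 − 1 = 72 = 2^3 · 3^2.
Divisors of 72: 1, 2, 3, 4, 6, 8, 9, 12, 18, 24, 36, 72.
Test each divisor d:
38^1 ≡ 38 (mod 73)
38^2 ≡ 57 (mod 73)
38^3 ≡ 49 (mod 73)
38^4 ≡ 37 (mod 73)
38^6 ≡ 65 (mod 73)
38^8 ≡ 55 (mod 73)
38^9 ≡ 46 (mod 73)
38^12 ≡ 64 (mod 73)
38^18 ≡ 72 (mod 73)
38^24 ≡ 8 (mod 73)
38^36 ≡ 1 (mod 73) ✓
Therefore the multiplicative order of 38 modulo 73 is 36.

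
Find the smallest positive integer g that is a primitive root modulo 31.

3

φ(31) = 31 − 1 = 30 = 2 · 3 · 5.
Test candidates g = 2, 3, … against the prime factors q ∈ {2, 3, 5} of φ(31): g is a generator iff g^(30/q) ≢ 1 for every such q.
g = 2: 2^15 ≡ 1 — hits 1, so not a primitive root.
g = 3: 3^15 ≡ 30; 3^10 ≡ 25; 3^6 ≡ 16 — none is 1, so 3 is a primitive root.
So 3 is the smallest generator of (Z/31Z)^×.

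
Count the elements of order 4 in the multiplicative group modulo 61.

φ(61) = 61 − 1 = 60 = 2^2 · 3 · 5.
Since (Z/61Z)^× is cyclic of order 60, the number of elements of order d is φ(d) when d | 60 and 0 otherwise.
4 = 2^2 divides 60, and φ(4) = 2.

2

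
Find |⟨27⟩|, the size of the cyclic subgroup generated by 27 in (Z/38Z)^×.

6

The order of 27 must divide φ(38) = φ(2)·φ(19) = 1·18 = 18 = 2 · 3^2.
Divisors of 18: 1, 2, 3, 6, 9, 18.
Evaluate successive powers at the divisors of 18:
27^1 ≡ 27
27^2 ≡ 7
27^3 ≡ 37
27^6 ≡ 1
So ord_38(27) = 6.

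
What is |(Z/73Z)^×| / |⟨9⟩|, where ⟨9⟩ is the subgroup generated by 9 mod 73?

12

ord(9) | φ(73) = 73 − 1 = 72 = 2^3 · 3^2.
Divisors of 72: 1, 2, 3, 4, 6, 8, 9, 12, 18, 24, 36, 72.
Evaluate successive powers at the divisors of 72:
9^1 ≡ 9
9^2 ≡ 8
9^3 ≡ 72
9^4 ≡ 64
9^6 ≡ 1
So ord_73(9) = 6, hence |⟨9⟩| = 6.
[(Z/73Z)^× : ⟨9⟩] = 72/6 = 12.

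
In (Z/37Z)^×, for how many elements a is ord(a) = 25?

φ(37) = 37 − 1 = 36 = 2^2 · 3^2.
(Z/37Z)^× is cyclic (|G| = 36); a cyclic group of order m has exactly φ(d) elements of each order d | m, and none otherwise.
Since 25 ∤ 36, the count is 0.

0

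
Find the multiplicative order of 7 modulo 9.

The order of 7 must divide φ(9) = φ(3^2) = 3·(3−1) = 6 = 2 · 3.
Divisors of 6: 1, 2, 3, 6.
Compute 7^d (mod 9) for the divisors d until we hit 1:
7^1 ≡ 7
7^2 ≡ 4
7^3 ≡ 1
So ord_9(7) = 3.

3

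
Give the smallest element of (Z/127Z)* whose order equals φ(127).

3

φ(127) = 127 − 1 = 126 = 2 · 3^2 · 7.
Test candidates g = 2, 3, … against the prime factors q ∈ {2, 3, 7} of φ(127): g is a generator iff g^(126/q) ≢ 1 for every such q.
g = 2: 2^63 ≡ 1 — hits 1, so not a primitive root.
g = 3: 3^63 ≡ 126; 3^42 ≡ 107; 3^18 ≡ 4 — none is 1, so 3 is a primitive root.
Hence the least primitive root of 127 is 3.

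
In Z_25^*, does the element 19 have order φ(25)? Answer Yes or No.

No

φ(25) = φ(5^2) = 5·(5−1) = 20 = 2^2 · 5.
An element g generates (Z/25Z)^× iff g^(20/q) ≢ 1 (mod 25) for each prime q ∈ {2, 5}.
19^10 ≡ 1 (mod 25)  [q = 2: ≡ 1 ✗]
19^4 ≡ 21 (mod 25)  [q = 5: ≢ 1 ✓]
Since 19^10 ≡ 1, the order of 19 divides 10 < 20, so 19 is not a primitive root.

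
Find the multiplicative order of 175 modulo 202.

100

By Lagrange's theorem, ord_202(175) divides φ(202) = φ(2)·φ(101) = 1·100 = 100 = 2^2 · 5^2.
Divisors of 100: 1, 2, 4, 5, 10, 20, 25, 50, 100.
Test each divisor d:
175^1 ≡ 175 (mod 202)
175^2 ≡ 123 (mod 202)
175^4 ≡ 181 (mod 202)
175^5 ≡ 163 (mod 202)
175^10 ≡ 107 (mod 202)
175^20 ≡ 137 (mod 202)
175^25 ≡ 111 (mod 202)
175^50 ≡ 201 (mod 202)
175^100 ≡ 1 (mod 202) ✓
So ord_202(175) = 100.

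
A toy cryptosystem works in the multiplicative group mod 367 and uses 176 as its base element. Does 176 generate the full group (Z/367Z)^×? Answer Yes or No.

Yes

φ(367) = 367 − 1 = 366 = 2 · 3 · 61.
It suffices to check that the order of 176 is not a proper divisor of 366: compute 176^(366/q) for q ∈ {2, 3, 61}.
176^183 ≡ 366 (mod 367)  [q = 2: ≢ 1 ✓]
176^122 ≡ 83 (mod 367)  [q = 3: ≢ 1 ✓]
176^6 ≡ 81 (mod 367)  [q = 61: ≢ 1 ✓]
Every test exponent gives a nontrivial residue, hence 176 generates the full group.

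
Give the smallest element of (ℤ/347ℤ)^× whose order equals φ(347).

φ(347) = 347 − 1 = 346 = 2 · 173.
g is a primitive root iff g^(346/q) ≢ 1 (mod 347) for each prime q ∈ {2, 173}.
g = 2: 2^173 ≡ 346; 2^2 ≡ 4 — none is 1, so 2 is a primitive root.
So 2 is the smallest generator of (Z/347Z)^×.

2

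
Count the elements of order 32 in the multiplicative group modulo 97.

φ(97) = 97 − 1 = 96 = 2^5 · 3.
(Z/97Z)^× is cyclic (|G| = 96); a cyclic group of order m has exactly φ(d) elements of each order d | m, and none otherwise.
32 = 2^5 divides 96, and φ(32) = 16.

16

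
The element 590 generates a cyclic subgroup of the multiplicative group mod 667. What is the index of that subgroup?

2

ord(590) | φ(667) = φ(23·29) = (23−1)·(29−1) = 22·28 = 616 = 2^3 · 7 · 11.
Divisors of 616: 1, 2, 4, 7, 8, 11, 14, 22, 28, 44, 56, 77, 88, 154, 308, 616.
Test each divisor d:
590^1 ≡ 590 (mod 667)
590^2 ≡ 593 (mod 667)
590^4 ≡ 140 (mod 667)
590^7 ≡ 655 (mod 667)
590^8 ≡ 257 (mod 667)
590^11 ≡ 321 (mod 667)
590^14 ≡ 144 (mod 667)
590^22 ≡ 323 (mod 667)
590^28 ≡ 59 (mod 667)
590^44 ≡ 277 (mod 667)
590^56 ≡ 146 (mod 667)
590^77 ≡ 505 (mod 667)
590^88 ≡ 24 (mod 667)
590^154 ≡ 231 (mod 667)
590^308 ≡ 1 (mod 667) ✓
So ord_667(590) = 308, hence |⟨590⟩| = 308.
[(Z/667Z)^× : ⟨590⟩] = 616/308 = 2.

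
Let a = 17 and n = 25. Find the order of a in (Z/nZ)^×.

By Lagrange's theorem, ord_25(17) divides φ(25) = φ(5^2) = 5·(5−1) = 20 = 2^2 · 5.
Divisors of 20: 1, 2, 4, 5, 10, 20.
Test each divisor d:
17^1 ≡ 17 (mod 25)
17^2 ≡ 14 (mod 25)
17^4 ≡ 21 (mod 25)
17^5 ≡ 7 (mod 25)
17^10 ≡ 24 (mod 25)
17^20 ≡ 1 (mod 25) ✓
So ord_25(17) = 20.

20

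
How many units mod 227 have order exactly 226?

112

φ(227) = 227 − 1 = 226 = 2 · 113.
Since (Z/227Z)^× is cyclic of order 226, the number of elements of order d is φ(d) when d | 226 and 0 otherwise.
226 = 2 · 113 divides 226, and φ(226) = 112.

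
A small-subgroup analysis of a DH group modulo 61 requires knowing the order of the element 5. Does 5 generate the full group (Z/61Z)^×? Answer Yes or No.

φ(61) = 61 − 1 = 60 = 2^2 · 3 · 5.
Test 5^(60/q) mod 61 for each prime factor q of 60:
5^30 ≡ 1 (mod 61)  [q = 2: ≡ 1 ✗]
5^20 ≡ 47 (mod 61)  [q = 3: ≢ 1 ✓]
5^12 ≡ 20 (mod 61)  [q = 5: ≢ 1 ✓]
Since 5^30 ≡ 1, the order of 5 divides 30 < 60, so 5 is not a primitive root.

No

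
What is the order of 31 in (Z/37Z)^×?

ord(31) | φ(37) = 37 − 1 = 36 = 2^2 · 3^2.
Divisors of 36: 1, 2, 3, 4, 6, 9, 12, 18, 36.
Check 31^d mod 37 for each divisor in increasing order:
31^1 ≡ 31
31^2 ≡ 36
31^3 ≡ 6
31^4 ≡ 1
Hence ord(31) = 4.

4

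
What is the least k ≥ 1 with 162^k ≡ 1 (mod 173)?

172

ord(162) | φ(173) = 173 − 1 = 172 = 2^2 · 43.
Divisors of 172: 1, 2, 4, 43, 86, 172.
Compute 162^d (mod 173) for the divisors d until we hit 1:
162^1 ≡ 162
162^2 ≡ 121
162^4 ≡ 109
162^43 ≡ 80
162^86 ≡ 172
162^172 ≡ 1
So ord_173(162) = 172.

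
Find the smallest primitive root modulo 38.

3

φ(38) = φ(2)·φ(19) = 1·18 = 18 = 2 · 3^2.
Test candidates g = 2, 3, … against the prime factors q ∈ {2, 3} of φ(38): g is a generator iff g^(18/q) ≢ 1 for every such q.
g = 2: gcd(2, 38) = 2 > 1, not a unit — skip.
g = 3: 3^9 ≡ 37; 3^6 ≡ 7 — none is 1, so 3 is a primitive root.
Hence the least primitive root of 38 is 3.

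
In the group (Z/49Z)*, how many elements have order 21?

φ(49) = φ(7^2) = 7·(7−1) = 42 = 2 · 3 · 7.
In a cyclic group of order 42, there are φ(d) elements of order d for each divisor d of 42, and zero for non-divisors.
21 = 3 · 7 divides 42, and φ(21) = 12.

12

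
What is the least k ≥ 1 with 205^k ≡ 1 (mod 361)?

342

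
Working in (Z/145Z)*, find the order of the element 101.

Since 101 ∈ (Z/145Z)^×, its order divides φ(145) = φ(5·29) = (5−1)·(29−1) = 4·28 = 112 = 2^4 · 7.
Divisors of 112: 1, 2, 4, 7, 8, 14, 16, 28, 56, 112.
Compute 101^d (mod 145) for the divisors d until we hit 1:
101^1 ≡ 101 (mod 145)
101^2 ≡ 51 (mod 145)
101^4 ≡ 136 (mod 145)
101^7 ≡ 41 (mod 145)
101^8 ≡ 81 (mod 145)
101^14 ≡ 86 (mod 145)
101^16 ≡ 36 (mod 145)
101^28 ≡ 1 (mod 145) ✓
So ord_145(101) = 28.

28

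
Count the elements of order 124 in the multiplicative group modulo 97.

φ(97) = 97 − 1 = 96 = 2^5 · 3.
(Z/97Z)^× is cyclic (|G| = 96); a cyclic group of order m has exactly φ(d) elements of each order d | m, and none otherwise.
Since 124 ∤ 96, the count is 0.

0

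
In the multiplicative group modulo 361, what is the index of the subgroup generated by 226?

Since 226 ∈ (Z/361Z)^×, its order divides φ(361) = φ(19^2) = 19·(19−1) = 342 = 2 · 3^2 · 19.
Divisors of 342: 1, 2, 3, 6, 9, 18, 19, 38, 57, 114, 171, 342.
Compute 226^d (mod 361) for the divisors d until we hit 1:
226^1 ≡ 226 (mod 361)
226^2 ≡ 175 (mod 361)
226^3 ≡ 201 (mod 361)
226^6 ≡ 330 (mod 361)
226^9 ≡ 267 (mod 361)
226^18 ≡ 172 (mod 361)
226^19 ≡ 245 (mod 361)
226^38 ≡ 99 (mod 361)
226^57 ≡ 68 (mod 361)
226^114 ≡ 292 (mod 361)
226^171 ≡ 1 (mod 361) ✓
So ord_361(226) = 171, hence |⟨226⟩| = 171.
The index is φ(361) / ord(226) = 342 / 171 = 2.

2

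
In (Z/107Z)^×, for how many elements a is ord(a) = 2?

φ(107) = 107 − 1 = 106 = 2 · 53.
(Z/107Z)^× is cyclic (|G| = 106); a cyclic group of order m has exactly φ(d) elements of each order d | m, and none otherwise.
2 | 106, and φ(2) = 2 − 1 = 1.

1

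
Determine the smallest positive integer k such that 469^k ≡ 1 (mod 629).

Since 469 ∈ (Z/629Z)^×, its order divides φ(629) = φ(17·37) = (17−1)·(37−1) = 16·36 = 576 = 2^6 · 3^2.
Divisors of 576: 1, 2, 3, 4, 6, 8, 9, 12, 16, 18, 24, 32, 36, 48, 64, 72, 96, 144, 192, 288, 576.
Compute 469^d (mod 629) for the divisors d until we hit 1:
469^1 ≡ 469 (mod 629)
469^2 ≡ 440 (mod 629)
469^3 ≡ 48 (mod 629)
469^4 ≡ 497 (mod 629)
469^6 ≡ 417 (mod 629)
469^8 ≡ 441 (mod 629)
469^9 ≡ 517 (mod 629)
469^12 ≡ 285 (mod 629)
469^16 ≡ 120 (mod 629)
469^18 ≡ 593 (mod 629)
469^24 ≡ 84 (mod 629)
469^32 ≡ 562 (mod 629)
469^36 ≡ 38 (mod 629)
469^48 ≡ 137 (mod 629)
469^64 ≡ 86 (mod 629)
469^72 ≡ 186 (mod 629)
469^96 ≡ 528 (mod 629)
469^144 ≡ 1 (mod 629) ✓
The smallest such exponent is 144, so the order of 469 is 144.

144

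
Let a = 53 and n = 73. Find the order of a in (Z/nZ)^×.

72

The order of 53 must divide φ(73) = 73 − 1 = 72 = 2^3 · 3^2.
Divisors of 72: 1, 2, 3, 4, 6, 8, 9, 12, 18, 24, 36, 72.
Test each divisor d:
53^1 ≡ 53 (mod 73)
53^2 ≡ 35 (mod 73)
53^3 ≡ 30 (mod 73)
53^4 ≡ 57 (mod 73)
53^6 ≡ 24 (mod 73)
53^8 ≡ 37 (mod 73)
53^9 ≡ 63 (mod 73)
53^12 ≡ 65 (mod 73)
53^18 ≡ 27 (mod 73)
53^24 ≡ 64 (mod 73)
53^36 ≡ 72 (mod 73)
53^72 ≡ 1 (mod 73) ✓
So ord_73(53) = 72.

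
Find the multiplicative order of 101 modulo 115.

11

ord(101) | φ(115) = φ(5·23) = (5−1)·(23−1) = 4·22 = 88 = 2^3 · 11.
Divisors of 88: 1, 2, 4, 8, 11, 22, 44, 88.
Compute 101^d (mod 115) for the divisors d until we hit 1:
101^1 ≡ 101
101^2 ≡ 81
101^4 ≡ 6
101^8 ≡ 36
101^11 ≡ 1
Hence ord(101) = 11.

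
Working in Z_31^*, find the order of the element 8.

5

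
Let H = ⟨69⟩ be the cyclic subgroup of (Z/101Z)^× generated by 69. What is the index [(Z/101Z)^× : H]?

5

By Lagrange's theorem, ord_101(69) divides φ(101) = 101 − 1 = 100 = 2^2 · 5^2.
Divisors of 100: 1, 2, 4, 5, 10, 20, 25, 50, 100.
Check 69^d mod 101 for each divisor in increasing order:
69^1 ≡ 69 (mod 101)
69^2 ≡ 14 (mod 101)
69^4 ≡ 95 (mod 101)
69^5 ≡ 91 (mod 101)
69^10 ≡ 100 (mod 101)
69^20 ≡ 1 (mod 101) ✓
The order of 69 is 20, so the subgroup it generates has 20 elements.
The index is φ(101) / ord(69) = 100 / 20 = 5.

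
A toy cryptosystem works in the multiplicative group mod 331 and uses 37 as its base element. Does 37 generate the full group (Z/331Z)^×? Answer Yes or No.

Yes

φ(331) = 331 − 1 = 330 = 2 · 3 · 5 · 11.
37 is a primitive root mod 331 iff 37^(φ(331)/q) ≢ 1 for every prime q | φ(331), i.e. q ∈ {2, 3, 5, 11}.
37^165 ≡ 330 (mod 331)  [q = 2: ≢ 1 ✓]
37^110 ≡ 31 (mod 331)  [q = 3: ≢ 1 ✓]
37^66 ≡ 150 (mod 331)  [q = 5: ≢ 1 ✓]
37^30 ≡ 120 (mod 331)  [q = 11: ≢ 1 ✓]
Every test exponent gives a nontrivial residue, hence 37 generates the full group.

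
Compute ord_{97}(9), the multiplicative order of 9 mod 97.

24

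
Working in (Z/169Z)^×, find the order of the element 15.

156

By Lagrange's theorem, ord_169(15) divides φ(169) = φ(13^2) = 13·(13−1) = 156 = 2^2 · 3 · 13.
Divisors of 156: 1, 2, 3, 4, 6, 12, 13, 26, 39, 52, 78, 156.
Check 15^d mod 169 for each divisor in increasing order:
15^1 ≡ 15 (mod 169)
15^2 ≡ 56 (mod 169)
15^3 ≡ 164 (mod 169)
15^4 ≡ 94 (mod 169)
15^6 ≡ 25 (mod 169)
15^12 ≡ 118 (mod 169)
15^13 ≡ 80 (mod 169)
15^26 ≡ 147 (mod 169)
15^39 ≡ 99 (mod 169)
15^52 ≡ 146 (mod 169)
15^78 ≡ 168 (mod 169)
15^156 ≡ 1 (mod 169) ✓
So ord_169(15) = 156.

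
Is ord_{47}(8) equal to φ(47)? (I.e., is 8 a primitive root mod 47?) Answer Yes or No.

No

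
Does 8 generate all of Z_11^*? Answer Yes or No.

Yes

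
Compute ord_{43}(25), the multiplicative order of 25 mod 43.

21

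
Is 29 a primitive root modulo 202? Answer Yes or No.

Yes

φ(202) = φ(2)·φ(101) = 1·100 = 100 = 2^2 · 5^2.
29 is a primitive root mod 202 iff 29^(φ(202)/q) ≢ 1 for every prime q | φ(202), i.e. q ∈ {2, 5}.
29^50 ≡ 201 (mod 202)  [q = 2: ≢ 1 ✓]
29^20 ≡ 95 (mod 202)  [q = 5: ≢ 1 ✓]
None equal 1, so ord_202(29) = 100: 29 is a primitive root.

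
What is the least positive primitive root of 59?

2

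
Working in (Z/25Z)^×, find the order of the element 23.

20

The order of 23 must divide φ(25) = φ(5^2) = 5·(5−1) = 20 = 2^2 · 5.
Divisors of 20: 1, 2, 4, 5, 10, 20.
Check 23^d mod 25 for each divisor in increasing order:
23^1 ≡ 23 (mod 25)
23^2 ≡ 4 (mod 25)
23^4 ≡ 16 (mod 25)
23^5 ≡ 18 (mod 25)
23^10 ≡ 24 (mod 25)
23^20 ≡ 1 (mod 25) ✓
Therefore the multiplicative order of 23 modulo 25 is 20.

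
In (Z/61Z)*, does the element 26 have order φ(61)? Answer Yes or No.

φ(61) = 61 − 1 = 60 = 2^2 · 3 · 5.
It suffices to check that the order of 26 is not a proper divisor of 60: compute 26^(60/q) for q ∈ {2, 3, 5}.
26^30 ≡ 60 (mod 61)  [q = 2: ≢ 1 ✓]
26^20 ≡ 13 (mod 61)  [q = 3: ≢ 1 ✓]
26^12 ≡ 9 (mod 61)  [q = 5: ≢ 1 ✓]
None equal 1, so ord_61(26) = 60: 26 is a primitive root.

Yes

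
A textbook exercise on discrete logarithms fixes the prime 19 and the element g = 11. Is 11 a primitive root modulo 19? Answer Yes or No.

φ(19) = 19 − 1 = 18 = 2 · 3^2.
11 is a primitive root mod 19 iff 11^(φ(19)/q) ≢ 1 for every prime q | φ(19), i.e. q ∈ {2, 3}.
11^9 ≡ 1 (mod 19)  [q = 2: ≡ 1 ✗]
11^6 ≡ 1 (mod 19)  [q = 3: ≡ 1 ✗]
11^9 ≡ 1 shows ord(11) | 9, strictly less than φ(19); not a primitive root.

No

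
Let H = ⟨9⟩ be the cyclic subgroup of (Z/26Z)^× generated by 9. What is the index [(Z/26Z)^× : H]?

4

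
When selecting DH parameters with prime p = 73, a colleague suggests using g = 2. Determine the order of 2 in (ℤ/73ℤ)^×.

Since 2 ∈ (Z/73Z)^×, its order divides φ(73) = 73 − 1 = 72 = 2^3 · 3^2.
Divisors of 72: 1, 2, 3, 4, 6, 8, 9, 12, 18, 24, 36, 72.
Test each divisor d:
2^1 ≡ 2 (mod 73)
2^2 ≡ 4 (mod 73)
2^3 ≡ 8 (mod 73)
2^4 ≡ 16 (mod 73)
2^6 ≡ 64 (mod 73)
2^8 ≡ 37 (mod 73)
2^9 ≡ 1 (mod 73) ✓
So ord_73(2) = 9.

9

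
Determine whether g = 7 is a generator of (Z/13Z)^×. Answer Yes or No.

Yes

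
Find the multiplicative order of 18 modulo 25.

ord(18) | φ(25) = φ(5^2) = 5·(5−1) = 20 = 2^2 · 5.
Divisors of 20: 1, 2, 4, 5, 10, 20.
Evaluate successive powers at the divisors of 20:
18^1 ≡ 18 (mod 25)
18^2 ≡ 24 (mod 25)
18^4 ≡ 1 (mod 25) ✓
Hence ord(18) = 4.

4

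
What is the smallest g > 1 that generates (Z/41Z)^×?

6

φ(41) = 41 − 1 = 40 = 2^3 · 5.
Test candidates g = 2, 3, … against the prime factors q ∈ {2, 5} of φ(41): g is a generator iff g^(40/q) ≢ 1 for every such q.
g = 2: 2^20 ≡ 1 — hits 1, so not a primitive root.
g = 3: 3^20 ≡ 40; 3^8 ≡ 1 — hits 1, so not a primitive root.
g = 4: 4^20 ≡ 1 — hits 1, so not a primitive root.
g = 5: 5^20 ≡ 1 — hits 1, so not a primitive root.
g = 6: 6^20 ≡ 40; 6^8 ≡ 10 — none is 1, so 6 is a primitive root.
Hence the least primitive root of 41 is 6.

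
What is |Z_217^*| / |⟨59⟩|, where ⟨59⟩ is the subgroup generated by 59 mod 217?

6

Since 59 ∈ (Z/217Z)^×, its order divides φ(217) = φ(7·31) = (7−1)·(31−1) = 6·30 = 180 = 2^2 · 3^2 · 5.
Divisors of 180: 1, 2, 3, 4, 5, 6, 9, 10, 12, 15, 18, 20, 30, 36, 45, 60, 90, 180.
Test each divisor d:
59^1 ≡ 59 (mod 217)
59^2 ≡ 9 (mod 217)
59^3 ≡ 97 (mod 217)
59^4 ≡ 81 (mod 217)
59^5 ≡ 5 (mod 217)
59^6 ≡ 78 (mod 217)
59^9 ≡ 188 (mod 217)
59^10 ≡ 25 (mod 217)
59^12 ≡ 8 (mod 217)
59^15 ≡ 125 (mod 217)
59^18 ≡ 190 (mod 217)
59^20 ≡ 191 (mod 217)
59^30 ≡ 1 (mod 217) ✓
The order of 59 is 30, so the subgroup it generates has 30 elements.
Index = |(Z/217Z)^×| / |⟨59⟩| = 180 / 30 = 6.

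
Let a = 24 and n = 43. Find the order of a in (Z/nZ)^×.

21

Since 24 ∈ (Z/43Z)^×, its order divides φ(43) = 43 − 1 = 42 = 2 · 3 · 7.
Divisors of 42: 1, 2, 3, 6, 7, 14, 21, 42.
Test each divisor d:
24^1 ≡ 24
24^2 ≡ 17
24^3 ≡ 21
24^6 ≡ 11
24^7 ≡ 6
24^14 ≡ 36
24^21 ≡ 1
Hence ord(24) = 21.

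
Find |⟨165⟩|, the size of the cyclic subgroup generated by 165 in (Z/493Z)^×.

112

By Lagrange's theorem, ord_493(165) divides φ(493) = φ(17·29) = (17−1)·(29−1) = 16·28 = 448 = 2^6 · 7.
Divisors of 448: 1, 2, 4, 7, 8, 14, 16, 28, 32, 56, 64, 112, 224, 448.
Compute 165^d (mod 493) for the divisors d until we hit 1:
165^1 ≡ 165 (mod 493)
165^2 ≡ 110 (mod 493)
165^4 ≡ 268 (mod 493)
165^7 ≡ 262 (mod 493)
165^8 ≡ 339 (mod 493)
165^14 ≡ 117 (mod 493)
165^16 ≡ 52 (mod 493)
165^28 ≡ 378 (mod 493)
165^32 ≡ 239 (mod 493)
165^56 ≡ 407 (mod 493)
165^64 ≡ 426 (mod 493)
165^112 ≡ 1 (mod 493) ✓
The smallest such exponent is 112, so the order of 165 is 112.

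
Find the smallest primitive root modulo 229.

φ(229) = 229 − 1 = 228 = 2^2 · 3 · 19.
Test candidates g = 2, 3, … against the prime factors q ∈ {2, 3, 19} of φ(229): g is a generator iff g^(228/q) ≢ 1 for every such q.
g = 2: 2^114 ≡ 228; 2^76 ≡ 1 — hits 1, so not a primitive root.
g = 3: 3^114 ≡ 1 — hits 1, so not a primitive root.
g = 4: 4^114 ≡ 1 — hits 1, so not a primitive root.
g = 5: 5^114 ≡ 1 — hits 1, so not a primitive root.
g = 6: 6^114 ≡ 228; 6^76 ≡ 134; 6^12 ≡ 165 — none is 1, so 6 is a primitive root.
The smallest primitive root modulo 229 is 6.

6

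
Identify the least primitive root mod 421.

2

φ(421) = 421 − 1 = 420 = 2^2 · 3 · 5 · 7.
Test candidates g = 2, 3, … against the prime factors q ∈ {2, 3, 5, 7} of φ(421): g is a generator iff g^(420/q) ≢ 1 for every such q.
g = 2: 2^210 ≡ 420; 2^140 ≡ 400; 2^84 ≡ 279; 2^60 ≡ 370 — none is 1, so 2 is a primitive root.
Hence the least primitive root of 421 is 2.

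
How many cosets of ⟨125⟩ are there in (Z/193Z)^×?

Since 125 ∈ (Z/193Z)^×, its order divides φ(193) = 193 − 1 = 192 = 2^6 · 3.
Divisors of 192: 1, 2, 3, 4, 6, 8, 12, 16, 24, 32, 48, 64, 96, 192.
Check 125^d mod 193 for each divisor in increasing order:
125^1 ≡ 125
125^2 ≡ 185
125^3 ≡ 158
125^4 ≡ 64
125^6 ≡ 67
125^8 ≡ 43
125^12 ≡ 50
125^16 ≡ 112
125^24 ≡ 184
125^32 ≡ 192
125^48 ≡ 81
125^64 ≡ 1
Thus |⟨125⟩| = ord(125) = 64.
Index = |(Z/193Z)^×| / |⟨125⟩| = 192 / 64 = 3.

3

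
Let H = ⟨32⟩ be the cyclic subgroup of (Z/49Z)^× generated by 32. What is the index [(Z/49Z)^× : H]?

The order of 32 must divide φ(49) = φ(7^2) = 7·(7−1) = 42 = 2 · 3 · 7.
Divisors of 42: 1, 2, 3, 6, 7, 14, 21, 42.
Compute 32^d (mod 49) for the divisors d until we hit 1:
32^1 ≡ 32
32^2 ≡ 44
32^3 ≡ 36
32^6 ≡ 22
32^7 ≡ 18
32^14 ≡ 30
32^21 ≡ 1
Thus |⟨32⟩| = ord(32) = 21.
[(Z/49Z)^× : ⟨32⟩] = 42/21 = 2.

2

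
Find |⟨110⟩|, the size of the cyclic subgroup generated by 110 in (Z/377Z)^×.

84

By Lagrange's theorem, ord_377(110) divides φ(377) = φ(13·29) = (13−1)·(29−1) = 12·28 = 336 = 2^4 · 3 · 7.
Divisors of 336: 1, 2, 3, 4, 6, 7, 8, 12, 14, 16, 21, 24, 28, 42, 48, 56, 84, 112, 168, 336.
Test each divisor d:
110^1 ≡ 110 (mod 377)
110^2 ≡ 36 (mod 377)
110^3 ≡ 190 (mod 377)
110^4 ≡ 165 (mod 377)
110^6 ≡ 285 (mod 377)
110^7 ≡ 59 (mod 377)
110^8 ≡ 81 (mod 377)
110^12 ≡ 170 (mod 377)
110^14 ≡ 88 (mod 377)
110^16 ≡ 152 (mod 377)
110^21 ≡ 291 (mod 377)
110^24 ≡ 248 (mod 377)
110^28 ≡ 204 (mod 377)
110^42 ≡ 233 (mod 377)
110^48 ≡ 53 (mod 377)
110^56 ≡ 146 (mod 377)
110^84 ≡ 1 (mod 377) ✓
Therefore the multiplicative order of 110 modulo 377 is 84.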